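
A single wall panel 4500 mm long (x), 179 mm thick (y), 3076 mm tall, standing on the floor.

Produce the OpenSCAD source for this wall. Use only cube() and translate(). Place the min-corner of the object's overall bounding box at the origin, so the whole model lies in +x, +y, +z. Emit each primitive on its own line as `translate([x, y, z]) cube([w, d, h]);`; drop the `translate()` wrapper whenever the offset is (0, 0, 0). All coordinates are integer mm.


cube([4500, 179, 3076]);


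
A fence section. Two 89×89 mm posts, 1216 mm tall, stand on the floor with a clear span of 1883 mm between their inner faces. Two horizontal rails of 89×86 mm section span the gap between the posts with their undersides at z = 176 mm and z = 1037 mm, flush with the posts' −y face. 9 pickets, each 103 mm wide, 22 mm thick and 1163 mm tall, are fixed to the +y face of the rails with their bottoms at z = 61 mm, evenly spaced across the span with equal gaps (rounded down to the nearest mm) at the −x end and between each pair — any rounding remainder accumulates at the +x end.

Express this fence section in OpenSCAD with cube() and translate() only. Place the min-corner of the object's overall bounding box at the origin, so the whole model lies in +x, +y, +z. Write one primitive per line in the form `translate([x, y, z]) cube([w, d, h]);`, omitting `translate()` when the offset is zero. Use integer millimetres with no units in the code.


cube([89, 89, 1216]);
translate([1972, 0, 0]) cube([89, 89, 1216]);
translate([89, 0, 176]) cube([1883, 89, 86]);
translate([89, 0, 1037]) cube([1883, 89, 86]);
translate([184, 89, 61]) cube([103, 22, 1163]);
translate([382, 89, 61]) cube([103, 22, 1163]);
translate([580, 89, 61]) cube([103, 22, 1163]);
translate([778, 89, 61]) cube([103, 22, 1163]);
translate([976, 89, 61]) cube([103, 22, 1163]);
translate([1174, 89, 61]) cube([103, 22, 1163]);
translate([1372, 89, 61]) cube([103, 22, 1163]);
translate([1570, 89, 61]) cube([103, 22, 1163]);
translate([1768, 89, 61]) cube([103, 22, 1163]);


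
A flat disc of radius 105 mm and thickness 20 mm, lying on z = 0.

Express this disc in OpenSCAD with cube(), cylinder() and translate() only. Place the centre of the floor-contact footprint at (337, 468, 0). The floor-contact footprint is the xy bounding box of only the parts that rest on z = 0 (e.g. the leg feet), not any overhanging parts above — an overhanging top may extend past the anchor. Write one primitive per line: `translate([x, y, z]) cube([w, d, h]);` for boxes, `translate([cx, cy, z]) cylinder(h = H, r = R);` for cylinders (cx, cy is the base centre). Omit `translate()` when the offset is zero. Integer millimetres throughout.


translate([337, 468, 0]) cylinder(h = 20, r = 105);


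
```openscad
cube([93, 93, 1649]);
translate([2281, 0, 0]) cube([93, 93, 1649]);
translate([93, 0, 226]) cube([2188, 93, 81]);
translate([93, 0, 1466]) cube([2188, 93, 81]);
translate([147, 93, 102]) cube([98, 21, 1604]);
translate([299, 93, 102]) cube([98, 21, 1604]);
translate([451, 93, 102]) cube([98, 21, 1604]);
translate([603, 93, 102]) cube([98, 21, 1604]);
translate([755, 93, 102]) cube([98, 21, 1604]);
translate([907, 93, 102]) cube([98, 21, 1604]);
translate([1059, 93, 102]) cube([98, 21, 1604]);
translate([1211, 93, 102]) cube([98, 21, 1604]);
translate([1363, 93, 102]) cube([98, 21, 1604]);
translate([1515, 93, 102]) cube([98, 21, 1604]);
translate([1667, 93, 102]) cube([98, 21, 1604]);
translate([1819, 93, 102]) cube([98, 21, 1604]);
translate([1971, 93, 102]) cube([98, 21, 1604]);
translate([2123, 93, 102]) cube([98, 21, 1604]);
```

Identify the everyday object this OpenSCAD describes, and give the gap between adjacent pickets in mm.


A fence section. The picket gap is 54 mm.

Two posts, two rails, 14 pickets — a fence section. Span 2188 mm holds 14 pickets of 98 mm with 15 equal gaps: ⌊(2188 − 14·98) / 15⌋ = 54 mm.


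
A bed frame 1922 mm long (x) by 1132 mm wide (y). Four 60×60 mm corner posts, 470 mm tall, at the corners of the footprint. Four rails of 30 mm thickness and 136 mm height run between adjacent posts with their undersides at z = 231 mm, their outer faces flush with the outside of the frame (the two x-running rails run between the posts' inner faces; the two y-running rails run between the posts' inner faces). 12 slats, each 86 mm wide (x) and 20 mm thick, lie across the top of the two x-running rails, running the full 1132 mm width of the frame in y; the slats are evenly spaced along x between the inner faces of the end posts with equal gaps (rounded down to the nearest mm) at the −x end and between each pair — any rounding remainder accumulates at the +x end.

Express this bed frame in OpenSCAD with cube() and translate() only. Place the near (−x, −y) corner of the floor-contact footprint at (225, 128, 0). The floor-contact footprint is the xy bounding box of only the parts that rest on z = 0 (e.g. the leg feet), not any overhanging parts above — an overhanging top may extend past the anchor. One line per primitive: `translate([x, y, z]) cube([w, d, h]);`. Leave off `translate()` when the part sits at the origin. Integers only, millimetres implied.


translate([225, 128, 0]) cube([60, 60, 470]);
translate([225, 1200, 0]) cube([60, 60, 470]);
translate([2087, 128, 0]) cube([60, 60, 470]);
translate([2087, 1200, 0]) cube([60, 60, 470]);
translate([285, 128, 231]) cube([1802, 30, 136]);
translate([285, 1230, 231]) cube([1802, 30, 136]);
translate([225, 188, 231]) cube([30, 1012, 136]);
translate([2117, 188, 231]) cube([30, 1012, 136]);
translate([344, 128, 367]) cube([86, 1132, 20]);
translate([489, 128, 367]) cube([86, 1132, 20]);
translate([634, 128, 367]) cube([86, 1132, 20]);
translate([779, 128, 367]) cube([86, 1132, 20]);
translate([924, 128, 367]) cube([86, 1132, 20]);
translate([1069, 128, 367]) cube([86, 1132, 20]);
translate([1214, 128, 367]) cube([86, 1132, 20]);
translate([1359, 128, 367]) cube([86, 1132, 20]);
translate([1504, 128, 367]) cube([86, 1132, 20]);
translate([1649, 128, 367]) cube([86, 1132, 20]);
translate([1794, 128, 367]) cube([86, 1132, 20]);
translate([1939, 128, 367]) cube([86, 1132, 20]);


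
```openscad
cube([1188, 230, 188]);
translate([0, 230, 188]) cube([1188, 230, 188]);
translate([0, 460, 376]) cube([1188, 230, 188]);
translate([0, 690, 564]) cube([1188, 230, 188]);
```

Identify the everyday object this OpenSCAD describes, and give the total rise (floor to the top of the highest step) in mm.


A staircase. The total rise is 752 mm.

4 identical blocks, each offset up and back from the previous — a staircase. Each step is 188 mm tall and there are 4 of them, so the total rise is 4 × 188 = 752 mm.


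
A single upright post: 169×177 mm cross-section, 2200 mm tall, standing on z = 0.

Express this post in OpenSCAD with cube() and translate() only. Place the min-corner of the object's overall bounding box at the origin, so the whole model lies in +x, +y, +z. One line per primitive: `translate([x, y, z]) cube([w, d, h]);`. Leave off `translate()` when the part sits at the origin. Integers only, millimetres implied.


cube([169, 177, 2200]);


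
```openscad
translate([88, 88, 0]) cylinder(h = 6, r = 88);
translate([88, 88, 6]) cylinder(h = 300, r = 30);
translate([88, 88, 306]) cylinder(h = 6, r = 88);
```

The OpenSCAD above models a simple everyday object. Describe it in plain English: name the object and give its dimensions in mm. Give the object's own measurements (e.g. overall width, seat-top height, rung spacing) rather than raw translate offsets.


A spool: two coaxial disc flanges of radius 88 mm and thickness 6 mm, joined by a core cylinder of radius 30 mm and height 300 mm. The lower flange rests on z = 0 and the three cylinders share a vertical axis.


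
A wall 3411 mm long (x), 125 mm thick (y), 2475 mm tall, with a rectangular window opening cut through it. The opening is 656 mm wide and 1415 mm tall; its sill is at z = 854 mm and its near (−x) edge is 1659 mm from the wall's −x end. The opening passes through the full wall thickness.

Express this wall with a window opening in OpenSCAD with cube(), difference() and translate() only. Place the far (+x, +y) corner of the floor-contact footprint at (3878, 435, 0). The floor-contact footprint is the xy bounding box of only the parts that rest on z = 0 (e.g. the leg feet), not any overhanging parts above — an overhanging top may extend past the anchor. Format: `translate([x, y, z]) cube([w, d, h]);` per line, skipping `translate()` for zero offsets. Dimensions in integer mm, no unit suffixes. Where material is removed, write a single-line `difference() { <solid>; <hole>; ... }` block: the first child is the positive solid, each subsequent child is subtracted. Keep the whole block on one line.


difference() { translate([467, 310, 0]) cube([3411, 125, 2475]); translate([2126, 310, 854]) cube([656, 125, 1415]); }


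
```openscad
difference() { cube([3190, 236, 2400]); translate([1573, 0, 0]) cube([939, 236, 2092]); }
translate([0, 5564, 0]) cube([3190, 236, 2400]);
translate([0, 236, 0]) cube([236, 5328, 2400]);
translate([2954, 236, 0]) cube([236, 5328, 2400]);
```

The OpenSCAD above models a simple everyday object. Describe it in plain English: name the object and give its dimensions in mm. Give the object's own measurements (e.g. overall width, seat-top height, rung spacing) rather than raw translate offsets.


A single room: four walls, each 2400 mm tall and 236 mm thick, enclosing an outside footprint 3190×5800 mm (x × y), no floor or roof. The front and back walls (−y and +y sides) run the full x-width; the side walls fit between their inner faces. A door opening 939 mm wide and 2092 mm tall is cut through the front wall from the floor up, its −x edge 1573 mm from the wall's −x end.


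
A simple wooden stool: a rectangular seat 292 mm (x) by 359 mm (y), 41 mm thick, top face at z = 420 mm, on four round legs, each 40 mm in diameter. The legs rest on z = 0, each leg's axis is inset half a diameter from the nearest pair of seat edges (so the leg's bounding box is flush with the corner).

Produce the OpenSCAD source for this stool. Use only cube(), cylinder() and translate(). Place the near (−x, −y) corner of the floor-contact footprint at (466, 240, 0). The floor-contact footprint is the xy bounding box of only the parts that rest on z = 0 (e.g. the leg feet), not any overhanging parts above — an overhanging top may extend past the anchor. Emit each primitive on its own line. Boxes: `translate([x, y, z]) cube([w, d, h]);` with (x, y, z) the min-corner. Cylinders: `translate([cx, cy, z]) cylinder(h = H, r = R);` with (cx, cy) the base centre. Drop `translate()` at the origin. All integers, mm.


translate([466, 240, 379]) cube([292, 359, 41]);
translate([486, 260, 0]) cylinder(h = 379, r = 20);
translate([738, 260, 0]) cylinder(h = 379, r = 20);
translate([486, 579, 0]) cylinder(h = 379, r = 20);
translate([738, 579, 0]) cylinder(h = 379, r = 20);


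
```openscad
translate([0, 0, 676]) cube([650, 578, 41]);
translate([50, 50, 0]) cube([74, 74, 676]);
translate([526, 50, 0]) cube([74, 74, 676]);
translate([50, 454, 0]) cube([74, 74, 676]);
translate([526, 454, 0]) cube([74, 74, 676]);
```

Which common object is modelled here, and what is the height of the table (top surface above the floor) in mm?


A table. The table height is 717 mm.

A 650×578×41 slab sits at z = 676 on four 74 mm square posts — a table. The top surface is at 676 + 41 = 717 mm.


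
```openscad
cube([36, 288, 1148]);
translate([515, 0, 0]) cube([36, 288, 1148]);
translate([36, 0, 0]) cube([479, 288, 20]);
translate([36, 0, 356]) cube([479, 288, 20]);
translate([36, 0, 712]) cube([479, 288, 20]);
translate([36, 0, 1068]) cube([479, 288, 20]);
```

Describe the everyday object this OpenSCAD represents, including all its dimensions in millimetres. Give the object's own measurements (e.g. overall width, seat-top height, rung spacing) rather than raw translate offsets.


An open bookshelf. Two side panels, each 36 mm thick, 288 mm deep and 1148 mm tall, stand 551 mm apart (outside-to-outside). Between them sit 4 shelves, each 20 mm thick and 288 mm deep, spanning the full gap between the sides. The bottom shelf rests on the floor (its underside at z = 0) and the clear gap between one shelf's top and the next shelf's underside is 336 mm.


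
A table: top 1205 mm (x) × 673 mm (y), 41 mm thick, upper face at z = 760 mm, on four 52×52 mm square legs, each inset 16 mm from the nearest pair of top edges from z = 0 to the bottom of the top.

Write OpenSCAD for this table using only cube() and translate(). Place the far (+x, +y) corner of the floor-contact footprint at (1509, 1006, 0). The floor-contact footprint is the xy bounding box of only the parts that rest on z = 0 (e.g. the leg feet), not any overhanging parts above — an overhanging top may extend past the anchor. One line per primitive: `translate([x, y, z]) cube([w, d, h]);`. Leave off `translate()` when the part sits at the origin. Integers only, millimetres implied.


translate([320, 349, 719]) cube([1205, 673, 41]);
translate([336, 365, 0]) cube([52, 52, 719]);
translate([1457, 365, 0]) cube([52, 52, 719]);
translate([336, 954, 0]) cube([52, 52, 719]);
translate([1457, 954, 0]) cube([52, 52, 719]);


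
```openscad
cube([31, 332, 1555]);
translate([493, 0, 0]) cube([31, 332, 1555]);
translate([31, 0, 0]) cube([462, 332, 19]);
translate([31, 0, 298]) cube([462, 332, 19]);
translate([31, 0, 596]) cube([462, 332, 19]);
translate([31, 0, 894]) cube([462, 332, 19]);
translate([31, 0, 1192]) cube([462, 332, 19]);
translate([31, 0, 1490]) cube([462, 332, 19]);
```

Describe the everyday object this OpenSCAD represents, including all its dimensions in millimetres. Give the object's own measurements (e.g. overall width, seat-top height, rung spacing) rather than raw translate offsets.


An open bookshelf. Two side panels, each 31 mm thick, 332 mm deep and 1555 mm tall, stand 524 mm apart (outside-to-outside). Between them sit 6 shelves, each 19 mm thick and 332 mm deep, spanning the full gap between the sides. The bottom shelf rests on the floor (its underside at z = 0) and the clear gap between one shelf's top and the next shelf's underside is 279 mm.


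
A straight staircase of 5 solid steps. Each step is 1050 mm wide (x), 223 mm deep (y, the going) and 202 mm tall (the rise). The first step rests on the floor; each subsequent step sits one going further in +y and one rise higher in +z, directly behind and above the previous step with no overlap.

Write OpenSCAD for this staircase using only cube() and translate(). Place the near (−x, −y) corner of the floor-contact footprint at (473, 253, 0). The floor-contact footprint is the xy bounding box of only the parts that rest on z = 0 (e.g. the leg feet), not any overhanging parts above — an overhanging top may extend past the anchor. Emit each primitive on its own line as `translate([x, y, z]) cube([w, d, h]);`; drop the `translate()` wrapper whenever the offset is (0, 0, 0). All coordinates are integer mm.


translate([473, 253, 0]) cube([1050, 223, 202]);
translate([473, 476, 202]) cube([1050, 223, 202]);
translate([473, 699, 404]) cube([1050, 223, 202]);
translate([473, 922, 606]) cube([1050, 223, 202]);
translate([473, 1145, 808]) cube([1050, 223, 202]);


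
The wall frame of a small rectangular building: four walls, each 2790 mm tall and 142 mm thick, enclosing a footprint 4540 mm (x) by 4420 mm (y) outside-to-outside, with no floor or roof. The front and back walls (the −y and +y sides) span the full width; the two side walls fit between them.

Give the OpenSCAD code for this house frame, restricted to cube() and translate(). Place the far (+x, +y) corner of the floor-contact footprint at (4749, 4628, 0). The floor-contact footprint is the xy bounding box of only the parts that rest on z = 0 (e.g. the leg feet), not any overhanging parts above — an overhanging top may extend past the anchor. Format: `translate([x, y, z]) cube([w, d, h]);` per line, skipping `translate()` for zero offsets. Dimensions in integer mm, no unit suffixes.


translate([209, 208, 0]) cube([4540, 142, 2790]);
translate([209, 4486, 0]) cube([4540, 142, 2790]);
translate([209, 350, 0]) cube([142, 4136, 2790]);
translate([4607, 350, 0]) cube([142, 4136, 2790]);


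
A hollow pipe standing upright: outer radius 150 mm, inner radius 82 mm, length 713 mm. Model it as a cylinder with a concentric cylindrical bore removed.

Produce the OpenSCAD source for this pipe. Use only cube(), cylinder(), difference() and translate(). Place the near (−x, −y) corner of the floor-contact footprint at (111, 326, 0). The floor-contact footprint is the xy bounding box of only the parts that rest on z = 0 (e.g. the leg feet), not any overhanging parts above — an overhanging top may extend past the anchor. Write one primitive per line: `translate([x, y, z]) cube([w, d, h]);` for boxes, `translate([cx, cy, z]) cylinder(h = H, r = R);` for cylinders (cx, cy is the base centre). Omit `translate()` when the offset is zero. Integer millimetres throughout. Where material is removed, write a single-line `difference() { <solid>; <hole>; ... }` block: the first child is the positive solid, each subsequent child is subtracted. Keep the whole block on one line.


difference() { translate([261, 476, 0]) cylinder(h = 713, r = 150); translate([261, 476, 0]) cylinder(h = 713, r = 82); }


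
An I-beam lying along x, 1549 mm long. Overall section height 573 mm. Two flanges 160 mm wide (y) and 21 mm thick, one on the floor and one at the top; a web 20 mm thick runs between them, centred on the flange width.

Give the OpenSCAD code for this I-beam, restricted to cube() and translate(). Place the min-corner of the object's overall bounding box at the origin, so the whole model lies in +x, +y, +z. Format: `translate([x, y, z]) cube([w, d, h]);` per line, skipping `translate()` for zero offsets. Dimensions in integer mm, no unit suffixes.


cube([1549, 160, 21]);
translate([0, 70, 21]) cube([1549, 20, 531]);
translate([0, 0, 552]) cube([1549, 160, 21]);


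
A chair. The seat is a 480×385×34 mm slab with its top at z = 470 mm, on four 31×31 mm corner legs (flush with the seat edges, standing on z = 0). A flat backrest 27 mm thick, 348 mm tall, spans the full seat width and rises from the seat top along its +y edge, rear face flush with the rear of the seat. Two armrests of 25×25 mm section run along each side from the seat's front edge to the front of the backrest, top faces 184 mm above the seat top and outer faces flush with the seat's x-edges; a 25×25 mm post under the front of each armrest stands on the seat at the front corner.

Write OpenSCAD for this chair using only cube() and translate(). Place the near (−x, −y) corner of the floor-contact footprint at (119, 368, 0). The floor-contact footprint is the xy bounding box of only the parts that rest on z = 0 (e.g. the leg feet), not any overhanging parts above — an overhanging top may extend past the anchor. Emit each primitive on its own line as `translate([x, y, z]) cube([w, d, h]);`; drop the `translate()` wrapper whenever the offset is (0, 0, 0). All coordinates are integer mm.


translate([119, 368, 436]) cube([480, 385, 34]);
translate([119, 368, 0]) cube([31, 31, 436]);
translate([568, 368, 0]) cube([31, 31, 436]);
translate([119, 722, 0]) cube([31, 31, 436]);
translate([568, 722, 0]) cube([31, 31, 436]);
translate([119, 726, 470]) cube([480, 27, 348]);
translate([119, 368, 629]) cube([25, 358, 25]);
translate([574, 368, 629]) cube([25, 358, 25]);
translate([119, 368, 470]) cube([25, 25, 159]);
translate([574, 368, 470]) cube([25, 25, 159]);


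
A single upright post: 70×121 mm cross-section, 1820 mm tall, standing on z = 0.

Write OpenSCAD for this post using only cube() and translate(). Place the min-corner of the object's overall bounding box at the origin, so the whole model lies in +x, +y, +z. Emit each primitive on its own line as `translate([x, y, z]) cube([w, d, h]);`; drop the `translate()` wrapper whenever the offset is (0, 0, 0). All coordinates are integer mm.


cube([70, 121, 1820]);


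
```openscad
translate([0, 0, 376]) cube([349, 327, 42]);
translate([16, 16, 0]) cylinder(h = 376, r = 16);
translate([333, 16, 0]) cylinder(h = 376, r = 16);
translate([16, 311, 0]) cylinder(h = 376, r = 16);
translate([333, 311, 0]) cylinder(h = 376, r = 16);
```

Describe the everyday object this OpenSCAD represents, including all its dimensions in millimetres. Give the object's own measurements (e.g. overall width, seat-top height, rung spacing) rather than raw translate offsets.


A four-legged stool. The seat is a 349×327×42 mm slab whose top surface is at z = 418 mm; four round legs, each 32 mm in diameter, run from the floor (z = 0) to the underside of the seat, each leg's axis is inset half a diameter from the nearest pair of seat edges (so the leg's bounding box is flush with the corner).


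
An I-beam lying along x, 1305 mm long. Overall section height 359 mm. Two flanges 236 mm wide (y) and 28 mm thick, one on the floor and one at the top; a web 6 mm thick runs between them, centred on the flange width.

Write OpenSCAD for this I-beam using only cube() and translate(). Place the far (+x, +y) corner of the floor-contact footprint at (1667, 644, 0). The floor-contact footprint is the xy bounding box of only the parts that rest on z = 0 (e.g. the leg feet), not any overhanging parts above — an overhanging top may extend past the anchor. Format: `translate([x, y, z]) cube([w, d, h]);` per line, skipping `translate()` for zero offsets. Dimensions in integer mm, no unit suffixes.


translate([362, 408, 0]) cube([1305, 236, 28]);
translate([362, 523, 28]) cube([1305, 6, 303]);
translate([362, 408, 331]) cube([1305, 236, 28]);


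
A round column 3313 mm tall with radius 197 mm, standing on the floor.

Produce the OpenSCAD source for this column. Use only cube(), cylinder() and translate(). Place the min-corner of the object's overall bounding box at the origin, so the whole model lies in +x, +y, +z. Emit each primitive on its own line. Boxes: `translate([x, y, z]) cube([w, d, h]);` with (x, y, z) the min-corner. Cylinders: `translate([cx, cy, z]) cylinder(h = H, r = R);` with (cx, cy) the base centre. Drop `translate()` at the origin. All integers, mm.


translate([197, 197, 0]) cylinder(h = 3313, r = 197);


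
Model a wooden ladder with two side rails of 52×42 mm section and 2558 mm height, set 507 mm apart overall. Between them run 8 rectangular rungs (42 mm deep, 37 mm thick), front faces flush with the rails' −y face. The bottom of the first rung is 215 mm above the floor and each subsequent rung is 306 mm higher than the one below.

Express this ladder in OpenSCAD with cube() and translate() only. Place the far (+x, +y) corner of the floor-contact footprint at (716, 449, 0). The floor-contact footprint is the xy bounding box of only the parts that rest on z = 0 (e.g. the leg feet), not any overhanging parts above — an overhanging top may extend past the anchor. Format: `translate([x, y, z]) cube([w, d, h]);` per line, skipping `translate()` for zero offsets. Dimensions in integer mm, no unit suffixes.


// rung span = 507 - 2*52 = 403
// rung[k] z = 215 + k*306
translate([209, 407, 0]) cube([52, 42, 2558]);
translate([664, 407, 0]) cube([52, 42, 2558]);
translate([261, 407, 215]) cube([403, 42, 37]);
translate([261, 407, 521]) cube([403, 42, 37]);
translate([261, 407, 827]) cube([403, 42, 37]);
translate([261, 407, 1133]) cube([403, 42, 37]);
translate([261, 407, 1439]) cube([403, 42, 37]);
translate([261, 407, 1745]) cube([403, 42, 37]);
translate([261, 407, 2051]) cube([403, 42, 37]);
translate([261, 407, 2357]) cube([403, 42, 37]);


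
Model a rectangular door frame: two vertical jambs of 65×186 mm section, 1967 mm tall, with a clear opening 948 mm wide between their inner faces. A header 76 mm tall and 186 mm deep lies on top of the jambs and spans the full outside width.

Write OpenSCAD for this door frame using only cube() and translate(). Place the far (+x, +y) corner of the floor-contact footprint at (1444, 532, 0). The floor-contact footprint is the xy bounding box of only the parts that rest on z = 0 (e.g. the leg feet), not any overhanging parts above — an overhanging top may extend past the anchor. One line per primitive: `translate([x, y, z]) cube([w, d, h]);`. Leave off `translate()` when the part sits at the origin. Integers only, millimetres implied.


translate([366, 346, 0]) cube([65, 186, 1967]);
translate([1379, 346, 0]) cube([65, 186, 1967]);
translate([366, 346, 1967]) cube([1078, 186, 76]);


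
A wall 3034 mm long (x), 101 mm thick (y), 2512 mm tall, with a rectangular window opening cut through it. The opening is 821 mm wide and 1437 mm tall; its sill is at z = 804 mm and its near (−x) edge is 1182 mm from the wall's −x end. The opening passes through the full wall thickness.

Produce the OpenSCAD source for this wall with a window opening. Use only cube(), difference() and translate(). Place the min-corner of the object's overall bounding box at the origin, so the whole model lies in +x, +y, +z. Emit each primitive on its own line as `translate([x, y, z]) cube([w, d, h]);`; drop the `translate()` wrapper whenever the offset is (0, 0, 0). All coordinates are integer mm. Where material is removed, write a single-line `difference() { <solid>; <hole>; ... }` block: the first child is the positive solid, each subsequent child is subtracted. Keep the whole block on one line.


difference() { cube([3034, 101, 2512]); translate([1182, 0, 804]) cube([821, 101, 1437]); }


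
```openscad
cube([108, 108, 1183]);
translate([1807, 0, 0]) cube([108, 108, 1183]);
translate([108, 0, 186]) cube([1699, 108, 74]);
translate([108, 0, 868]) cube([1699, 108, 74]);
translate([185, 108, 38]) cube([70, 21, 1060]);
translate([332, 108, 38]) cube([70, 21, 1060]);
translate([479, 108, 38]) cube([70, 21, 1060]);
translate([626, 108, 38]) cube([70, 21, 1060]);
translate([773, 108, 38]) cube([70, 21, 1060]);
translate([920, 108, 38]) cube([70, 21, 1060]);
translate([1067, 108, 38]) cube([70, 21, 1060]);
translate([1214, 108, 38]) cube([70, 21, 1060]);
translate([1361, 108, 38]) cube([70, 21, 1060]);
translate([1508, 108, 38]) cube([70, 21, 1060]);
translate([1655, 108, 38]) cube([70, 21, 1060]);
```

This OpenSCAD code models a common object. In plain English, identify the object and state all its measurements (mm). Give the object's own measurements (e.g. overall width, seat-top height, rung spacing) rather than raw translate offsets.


A fence section. Two 108×108 mm posts, 1183 mm tall, stand on the floor with a clear span of 1699 mm between their inner faces. Two horizontal rails of 108×74 mm section span the gap between the posts with their undersides at z = 186 mm and z = 868 mm, flush with the posts' −y face. 11 pickets, each 70 mm wide, 21 mm thick and 1060 mm tall, are fixed to the +y face of the rails with their bottoms at z = 38 mm, spaced across the span with a 77 mm gap after the −x post and between neighbouring pickets, with 82 mm left before the +x post.


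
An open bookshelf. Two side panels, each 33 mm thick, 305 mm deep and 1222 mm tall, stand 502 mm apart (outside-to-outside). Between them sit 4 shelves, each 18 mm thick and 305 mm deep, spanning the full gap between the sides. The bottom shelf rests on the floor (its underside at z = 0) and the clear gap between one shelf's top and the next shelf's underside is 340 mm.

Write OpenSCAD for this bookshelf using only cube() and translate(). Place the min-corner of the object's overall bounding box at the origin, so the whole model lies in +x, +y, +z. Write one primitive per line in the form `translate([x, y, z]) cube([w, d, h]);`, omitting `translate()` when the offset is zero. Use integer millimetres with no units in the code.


cube([33, 305, 1222]);
translate([469, 0, 0]) cube([33, 305, 1222]);
translate([33, 0, 0]) cube([436, 305, 18]);
translate([33, 0, 358]) cube([436, 305, 18]);
translate([33, 0, 716]) cube([436, 305, 18]);
translate([33, 0, 1074]) cube([436, 305, 18]);


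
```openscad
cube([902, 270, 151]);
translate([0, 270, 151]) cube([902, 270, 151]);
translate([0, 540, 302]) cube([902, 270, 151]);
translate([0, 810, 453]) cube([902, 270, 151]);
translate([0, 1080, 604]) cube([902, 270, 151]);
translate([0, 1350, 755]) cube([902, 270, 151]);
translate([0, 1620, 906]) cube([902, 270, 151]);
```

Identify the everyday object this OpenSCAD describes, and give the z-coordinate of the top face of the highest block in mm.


A staircase. The total rise is 1057 mm.

7 identical blocks, each offset up and back from the previous — a staircase. Each step is 151 mm tall and there are 7 of them, so the total rise is 7 × 151 = 1057 mm.


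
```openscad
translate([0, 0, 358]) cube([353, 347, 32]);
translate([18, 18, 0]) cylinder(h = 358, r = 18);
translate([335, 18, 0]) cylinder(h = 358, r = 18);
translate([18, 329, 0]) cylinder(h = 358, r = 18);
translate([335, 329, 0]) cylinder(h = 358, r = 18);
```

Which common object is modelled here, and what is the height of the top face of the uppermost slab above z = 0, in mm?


A stool. The seat height is 390 mm.

A 353×347×32 slab at z = 358 on four corner cylinders — a stool. The seat top is 358 + 32 = 390 mm.


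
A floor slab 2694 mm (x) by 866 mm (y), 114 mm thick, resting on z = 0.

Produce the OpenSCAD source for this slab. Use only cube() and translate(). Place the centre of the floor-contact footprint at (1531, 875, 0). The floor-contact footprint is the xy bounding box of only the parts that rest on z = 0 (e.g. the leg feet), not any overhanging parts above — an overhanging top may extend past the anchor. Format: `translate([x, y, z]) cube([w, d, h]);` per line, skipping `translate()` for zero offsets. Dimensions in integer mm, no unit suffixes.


translate([184, 442, 0]) cube([2694, 866, 114]);


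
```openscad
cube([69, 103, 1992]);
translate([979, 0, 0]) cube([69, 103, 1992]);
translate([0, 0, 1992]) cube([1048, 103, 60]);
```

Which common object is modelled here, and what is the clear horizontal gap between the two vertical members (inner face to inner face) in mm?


A door frame. The clear opening width is 910 mm.

Two 1992 mm tall posts with a header on top — a door frame. The left jamb is 69 mm wide at x = 0; the right jamb starts at x = 979. The clear opening is 979 − 69 = 910 mm.


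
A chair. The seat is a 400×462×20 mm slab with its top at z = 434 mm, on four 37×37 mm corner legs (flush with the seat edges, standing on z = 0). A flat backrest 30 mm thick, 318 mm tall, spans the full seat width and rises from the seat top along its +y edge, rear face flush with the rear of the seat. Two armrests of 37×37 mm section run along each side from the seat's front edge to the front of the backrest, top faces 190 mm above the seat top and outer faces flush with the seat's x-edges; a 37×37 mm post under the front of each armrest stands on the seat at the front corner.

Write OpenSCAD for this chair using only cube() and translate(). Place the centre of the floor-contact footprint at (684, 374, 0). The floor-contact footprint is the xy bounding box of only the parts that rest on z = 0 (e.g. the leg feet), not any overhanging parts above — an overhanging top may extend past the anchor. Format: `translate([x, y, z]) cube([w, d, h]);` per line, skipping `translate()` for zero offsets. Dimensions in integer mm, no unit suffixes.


translate([484, 143, 414]) cube([400, 462, 20]);
translate([484, 143, 0]) cube([37, 37, 414]);
translate([847, 143, 0]) cube([37, 37, 414]);
translate([484, 568, 0]) cube([37, 37, 414]);
translate([847, 568, 0]) cube([37, 37, 414]);
translate([484, 575, 434]) cube([400, 30, 318]);
translate([484, 143, 587]) cube([37, 432, 37]);
translate([847, 143, 587]) cube([37, 432, 37]);
translate([484, 143, 434]) cube([37, 37, 153]);
translate([847, 143, 434]) cube([37, 37, 153]);


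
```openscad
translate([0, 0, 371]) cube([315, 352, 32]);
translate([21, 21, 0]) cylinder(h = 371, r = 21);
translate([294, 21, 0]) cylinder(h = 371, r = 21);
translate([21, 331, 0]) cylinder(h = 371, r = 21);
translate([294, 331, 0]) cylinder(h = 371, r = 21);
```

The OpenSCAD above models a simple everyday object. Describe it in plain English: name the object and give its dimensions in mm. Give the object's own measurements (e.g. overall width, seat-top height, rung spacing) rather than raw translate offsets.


A four-legged stool. The seat is a 315×352×32 mm slab whose top surface is at z = 403 mm; four round legs, each 42 mm in diameter, run from the floor (z = 0) to the underside of the seat, each leg's axis is inset half a diameter from the nearest pair of seat edges (so the leg's bounding box is flush with the corner).


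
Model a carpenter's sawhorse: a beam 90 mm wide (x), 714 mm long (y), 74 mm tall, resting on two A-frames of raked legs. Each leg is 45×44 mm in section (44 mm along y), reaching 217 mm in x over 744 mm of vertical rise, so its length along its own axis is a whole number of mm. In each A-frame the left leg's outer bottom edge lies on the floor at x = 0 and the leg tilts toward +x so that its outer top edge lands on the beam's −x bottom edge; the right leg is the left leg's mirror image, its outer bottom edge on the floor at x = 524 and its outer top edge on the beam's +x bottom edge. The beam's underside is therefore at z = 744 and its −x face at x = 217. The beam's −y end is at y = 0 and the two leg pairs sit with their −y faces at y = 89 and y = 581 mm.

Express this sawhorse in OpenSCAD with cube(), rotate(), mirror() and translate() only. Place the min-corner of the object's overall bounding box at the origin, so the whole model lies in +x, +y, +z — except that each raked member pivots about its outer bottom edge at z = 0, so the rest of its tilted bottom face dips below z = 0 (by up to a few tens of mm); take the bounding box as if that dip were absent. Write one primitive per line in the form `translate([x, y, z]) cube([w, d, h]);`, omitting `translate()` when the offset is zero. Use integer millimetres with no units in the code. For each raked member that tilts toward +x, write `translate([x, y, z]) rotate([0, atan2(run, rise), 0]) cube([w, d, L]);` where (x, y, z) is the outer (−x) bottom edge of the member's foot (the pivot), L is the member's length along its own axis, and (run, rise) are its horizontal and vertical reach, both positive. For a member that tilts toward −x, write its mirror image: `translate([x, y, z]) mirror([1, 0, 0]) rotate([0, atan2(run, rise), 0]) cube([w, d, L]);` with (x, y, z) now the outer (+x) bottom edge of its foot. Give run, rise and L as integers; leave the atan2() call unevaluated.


translate([217, 0, 744]) cube([90, 714, 74]);
translate([0, 89, 0]) rotate([0, atan2(217, 744), 0]) cube([45, 44, 775]);
translate([524, 89, 0]) mirror([1, 0, 0]) rotate([0, atan2(217, 744), 0]) cube([45, 44, 775]);
translate([0, 581, 0]) rotate([0, atan2(217, 744), 0]) cube([45, 44, 775]);
translate([524, 581, 0]) mirror([1, 0, 0]) rotate([0, atan2(217, 744), 0]) cube([45, 44, 775]);


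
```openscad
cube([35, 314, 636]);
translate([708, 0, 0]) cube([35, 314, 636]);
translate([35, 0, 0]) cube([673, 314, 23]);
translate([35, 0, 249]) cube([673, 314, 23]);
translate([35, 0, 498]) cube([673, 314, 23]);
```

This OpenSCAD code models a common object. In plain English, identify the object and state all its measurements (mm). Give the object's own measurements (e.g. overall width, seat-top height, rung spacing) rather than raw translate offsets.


An open bookshelf. Two side panels, each 35 mm thick, 314 mm deep and 636 mm tall, stand 743 mm apart (outside-to-outside). Between them sit 3 shelves, each 23 mm thick and 314 mm deep, spanning the full gap between the sides. The bottom shelf rests on the floor (its underside at z = 0) and the clear gap between one shelf's top and the next shelf's underside is 226 mm.


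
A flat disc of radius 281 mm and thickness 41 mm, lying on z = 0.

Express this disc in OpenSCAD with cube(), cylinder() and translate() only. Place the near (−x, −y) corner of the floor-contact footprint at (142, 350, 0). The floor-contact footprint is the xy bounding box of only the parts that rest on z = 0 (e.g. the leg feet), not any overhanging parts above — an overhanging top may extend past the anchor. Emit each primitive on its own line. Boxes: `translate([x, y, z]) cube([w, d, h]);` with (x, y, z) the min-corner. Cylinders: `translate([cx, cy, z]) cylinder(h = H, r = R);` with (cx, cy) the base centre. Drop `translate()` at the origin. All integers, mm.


translate([423, 631, 0]) cylinder(h = 41, r = 281);


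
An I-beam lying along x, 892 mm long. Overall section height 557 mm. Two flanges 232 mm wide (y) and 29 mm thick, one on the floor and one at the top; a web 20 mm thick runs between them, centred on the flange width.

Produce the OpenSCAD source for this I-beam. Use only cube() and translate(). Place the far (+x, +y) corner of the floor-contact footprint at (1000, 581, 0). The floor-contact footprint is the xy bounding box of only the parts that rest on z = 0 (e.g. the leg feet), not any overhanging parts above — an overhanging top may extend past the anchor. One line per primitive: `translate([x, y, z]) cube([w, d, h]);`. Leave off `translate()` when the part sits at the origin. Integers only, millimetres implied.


translate([108, 349, 0]) cube([892, 232, 29]);
translate([108, 455, 29]) cube([892, 20, 499]);
translate([108, 349, 528]) cube([892, 232, 29]);


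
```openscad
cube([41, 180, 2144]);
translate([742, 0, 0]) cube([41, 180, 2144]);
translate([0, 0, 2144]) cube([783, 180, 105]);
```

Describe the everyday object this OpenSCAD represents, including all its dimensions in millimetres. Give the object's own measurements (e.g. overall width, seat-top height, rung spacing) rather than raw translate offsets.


A door frame. The clear opening is 701 mm wide and 2144 mm high. Two 41 mm wide jambs, 180 mm deep, stand either side of the opening from the floor to the top of the opening. A 105 mm thick head sits across the top of both jambs, spanning the full outside width of the frame.


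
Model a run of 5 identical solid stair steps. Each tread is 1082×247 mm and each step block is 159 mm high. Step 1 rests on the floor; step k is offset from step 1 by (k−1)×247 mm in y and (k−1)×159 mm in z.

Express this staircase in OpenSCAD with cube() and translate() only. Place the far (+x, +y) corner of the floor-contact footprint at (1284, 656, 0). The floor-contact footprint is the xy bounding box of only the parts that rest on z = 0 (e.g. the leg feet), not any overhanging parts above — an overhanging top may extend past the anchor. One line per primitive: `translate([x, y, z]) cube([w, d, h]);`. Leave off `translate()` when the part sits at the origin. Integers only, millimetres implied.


translate([202, 409, 0]) cube([1082, 247, 159]);
translate([202, 656, 159]) cube([1082, 247, 159]);
translate([202, 903, 318]) cube([1082, 247, 159]);
translate([202, 1150, 477]) cube([1082, 247, 159]);
translate([202, 1397, 636]) cube([1082, 247, 159]);


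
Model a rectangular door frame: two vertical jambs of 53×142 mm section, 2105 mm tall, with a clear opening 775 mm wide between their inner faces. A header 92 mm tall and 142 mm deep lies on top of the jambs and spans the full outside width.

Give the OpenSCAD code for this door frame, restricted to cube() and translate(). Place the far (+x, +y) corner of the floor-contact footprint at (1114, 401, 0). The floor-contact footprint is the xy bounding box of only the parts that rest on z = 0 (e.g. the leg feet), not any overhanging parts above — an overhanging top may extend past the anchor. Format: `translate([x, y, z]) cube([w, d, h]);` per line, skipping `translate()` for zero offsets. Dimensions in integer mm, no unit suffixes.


translate([233, 259, 0]) cube([53, 142, 2105]);
translate([1061, 259, 0]) cube([53, 142, 2105]);
translate([233, 259, 2105]) cube([881, 142, 92]);


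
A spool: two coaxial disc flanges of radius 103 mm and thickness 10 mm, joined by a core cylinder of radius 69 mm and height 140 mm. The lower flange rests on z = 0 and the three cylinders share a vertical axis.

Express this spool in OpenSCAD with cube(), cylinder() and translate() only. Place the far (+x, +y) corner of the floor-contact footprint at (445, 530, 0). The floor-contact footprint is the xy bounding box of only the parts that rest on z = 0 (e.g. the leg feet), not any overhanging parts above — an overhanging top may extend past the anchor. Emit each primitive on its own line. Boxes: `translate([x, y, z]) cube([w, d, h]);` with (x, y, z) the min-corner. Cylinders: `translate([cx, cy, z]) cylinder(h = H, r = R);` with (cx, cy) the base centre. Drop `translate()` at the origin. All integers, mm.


translate([342, 427, 0]) cylinder(h = 10, r = 103);
translate([342, 427, 10]) cylinder(h = 140, r = 69);
translate([342, 427, 150]) cylinder(h = 10, r = 103);
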